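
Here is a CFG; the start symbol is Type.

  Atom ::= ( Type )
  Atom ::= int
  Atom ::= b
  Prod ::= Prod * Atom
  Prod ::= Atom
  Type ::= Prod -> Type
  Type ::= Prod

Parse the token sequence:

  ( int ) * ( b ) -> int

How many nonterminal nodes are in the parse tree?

14

[Type [Prod [Prod [Atom ( [Type [Prod [Atom int]]] )]] * [Atom ( [Type [Prod [Atom b]]] )]] -> [Type [Prod [Atom int]]]]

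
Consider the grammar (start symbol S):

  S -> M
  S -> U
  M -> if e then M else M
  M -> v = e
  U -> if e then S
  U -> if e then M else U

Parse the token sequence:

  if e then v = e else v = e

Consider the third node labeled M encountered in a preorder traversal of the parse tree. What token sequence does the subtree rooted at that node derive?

v = e

[S [M if e then [M v = e] else [M v = e]]]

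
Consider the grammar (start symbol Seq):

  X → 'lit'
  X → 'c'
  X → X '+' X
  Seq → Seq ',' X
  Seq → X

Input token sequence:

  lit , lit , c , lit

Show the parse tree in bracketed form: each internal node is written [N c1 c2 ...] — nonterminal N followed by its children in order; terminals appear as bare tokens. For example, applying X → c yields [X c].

Seq
Seq , X
Seq , X , X
Seq , X , X , X
X , X , X , X
lit , X , X , X
lit , lit , X , X
lit , lit , c , X
lit , lit , c , lit

[Seq [Seq [Seq [Seq [X lit]] , [X lit]] , [X c]] , [X lit]]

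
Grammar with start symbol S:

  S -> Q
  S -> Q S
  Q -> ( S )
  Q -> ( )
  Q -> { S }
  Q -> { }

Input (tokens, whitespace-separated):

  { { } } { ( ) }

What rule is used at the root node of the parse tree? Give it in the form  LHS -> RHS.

[S [Q { [S [Q { }]] }] [S [Q { [S [Q ( )]] }]]]

S -> Q S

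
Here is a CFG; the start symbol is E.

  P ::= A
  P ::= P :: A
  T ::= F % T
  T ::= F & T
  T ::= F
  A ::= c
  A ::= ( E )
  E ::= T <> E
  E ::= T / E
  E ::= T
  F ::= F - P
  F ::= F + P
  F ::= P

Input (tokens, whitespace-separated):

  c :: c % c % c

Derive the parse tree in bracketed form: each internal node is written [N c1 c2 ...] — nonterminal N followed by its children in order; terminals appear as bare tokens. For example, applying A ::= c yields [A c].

E
T
F % T
P % T
P :: A % T
A :: A % T
c :: A % T
c :: c % T
c :: c % F % T
c :: c % P % T
c :: c % A % T
c :: c % c % T
c :: c % c % F
c :: c % c % P
c :: c % c % A
c :: c % c % c

[E [T [F [P [P [A c]] :: [A c]]] % [T [F [P [A c]]] % [T [F [P [A c]]]]]]]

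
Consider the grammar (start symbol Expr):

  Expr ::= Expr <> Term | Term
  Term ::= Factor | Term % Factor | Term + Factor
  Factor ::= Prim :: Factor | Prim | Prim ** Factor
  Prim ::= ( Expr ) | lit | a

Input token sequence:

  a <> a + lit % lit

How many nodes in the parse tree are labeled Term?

[Expr [Expr [Term [Factor [Prim a]]]] <> [Term [Term [Term [Factor [Prim a]]] + [Factor [Prim lit]]] % [Factor [Prim lit]]]]

4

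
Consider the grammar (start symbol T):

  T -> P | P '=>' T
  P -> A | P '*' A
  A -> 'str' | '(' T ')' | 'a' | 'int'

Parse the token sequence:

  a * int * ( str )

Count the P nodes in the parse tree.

[T [P [P [P [A a]] * [A int]] * [A ( [T [P [A str]]] )]]]

4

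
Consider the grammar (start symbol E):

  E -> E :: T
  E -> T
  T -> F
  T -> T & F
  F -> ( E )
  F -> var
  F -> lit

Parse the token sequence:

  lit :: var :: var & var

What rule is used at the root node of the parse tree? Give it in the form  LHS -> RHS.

E -> E :: T

[E [E [E [T [F lit]]] :: [T [F var]]] :: [T [T [F var]] & [F var]]]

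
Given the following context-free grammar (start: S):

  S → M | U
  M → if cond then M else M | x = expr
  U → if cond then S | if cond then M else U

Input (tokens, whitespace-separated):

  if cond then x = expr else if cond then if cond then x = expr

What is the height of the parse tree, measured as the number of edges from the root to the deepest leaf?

7

[S [U if cond then [M x = expr] else [U if cond then [S [U if cond then [S [M x = expr]]]]]]]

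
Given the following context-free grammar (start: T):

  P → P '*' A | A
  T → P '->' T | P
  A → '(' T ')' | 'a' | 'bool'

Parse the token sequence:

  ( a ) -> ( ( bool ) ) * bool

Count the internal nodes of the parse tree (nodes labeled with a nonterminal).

[T [P [A ( [T [P [A a]]] )]] -> [T [P [P [A ( [T [P [A ( [T [P [A bool]]] )]]] )]] * [A bool]]]]

17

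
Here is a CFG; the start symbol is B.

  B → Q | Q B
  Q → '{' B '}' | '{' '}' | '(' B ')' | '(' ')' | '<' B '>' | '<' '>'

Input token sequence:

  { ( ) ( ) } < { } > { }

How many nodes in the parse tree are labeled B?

[B [Q { [B [Q ( )] [B [Q ( )]]] }] [B [Q < [B [Q { }]] >] [B [Q { }]]]]

6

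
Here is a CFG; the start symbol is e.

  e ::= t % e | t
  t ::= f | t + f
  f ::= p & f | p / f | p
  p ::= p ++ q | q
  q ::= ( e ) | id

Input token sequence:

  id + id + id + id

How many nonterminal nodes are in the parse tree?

[e [t [t [t [t [f [p [q id]]]] + [f [p [q id]]]] + [f [p [q id]]]] + [f [p [q id]]]]]

17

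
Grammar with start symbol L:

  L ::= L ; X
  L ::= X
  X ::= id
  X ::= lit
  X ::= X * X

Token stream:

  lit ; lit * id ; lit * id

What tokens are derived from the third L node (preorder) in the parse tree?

lit

[L [L [L [X lit]] ; [X [X lit] * [X id]]] ; [X [X lit] * [X id]]]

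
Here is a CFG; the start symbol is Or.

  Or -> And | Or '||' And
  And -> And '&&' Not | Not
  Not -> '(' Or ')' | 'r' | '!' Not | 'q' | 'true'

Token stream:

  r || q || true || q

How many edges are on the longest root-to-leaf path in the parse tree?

6

[Or [Or [Or [Or [And [Not r]]] || [And [Not q]]] || [And [Not true]]] || [And [Not q]]]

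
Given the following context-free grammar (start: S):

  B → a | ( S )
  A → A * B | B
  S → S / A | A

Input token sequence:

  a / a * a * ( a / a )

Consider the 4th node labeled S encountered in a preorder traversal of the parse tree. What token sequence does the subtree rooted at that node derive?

a

[S [S [A [B a]]] / [A [A [A [B a]] * [B a]] * [B ( [S [S [A [B a]]] / [A [B a]]] )]]]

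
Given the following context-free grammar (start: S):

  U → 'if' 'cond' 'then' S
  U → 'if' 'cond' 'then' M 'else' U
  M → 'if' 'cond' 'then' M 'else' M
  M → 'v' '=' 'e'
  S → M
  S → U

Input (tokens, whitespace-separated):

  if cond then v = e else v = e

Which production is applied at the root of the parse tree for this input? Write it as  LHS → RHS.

[S [M if cond then [M v = e] else [M v = e]]]

S → M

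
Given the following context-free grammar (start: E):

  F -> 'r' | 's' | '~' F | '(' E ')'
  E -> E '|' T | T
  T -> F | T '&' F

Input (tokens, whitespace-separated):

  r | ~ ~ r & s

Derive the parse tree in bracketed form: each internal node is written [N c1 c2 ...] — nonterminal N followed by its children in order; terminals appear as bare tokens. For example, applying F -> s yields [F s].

E
E | T
T | T
F | T
r | T
r | T & F
r | F & F
r | ~ F & F
r | ~ ~ F & F
r | ~ ~ r & F
r | ~ ~ r & s

[E [E [T [F r]]] | [T [T [F ~ [F ~ [F r]]]] & [F s]]]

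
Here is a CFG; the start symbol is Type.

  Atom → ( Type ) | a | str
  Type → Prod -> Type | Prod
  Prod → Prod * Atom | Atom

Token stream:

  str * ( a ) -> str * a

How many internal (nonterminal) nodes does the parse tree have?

[Type [Prod [Prod [Atom str]] * [Atom ( [Type [Prod [Atom a]]] )]] -> [Type [Prod [Prod [Atom str]] * [Atom a]]]]

13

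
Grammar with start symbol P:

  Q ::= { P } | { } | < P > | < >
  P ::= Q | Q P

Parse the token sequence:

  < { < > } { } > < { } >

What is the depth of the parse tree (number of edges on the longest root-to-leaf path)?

6

[P [Q < [P [Q { [P [Q < >]] }] [P [Q { }]]] >] [P [Q < [P [Q { }]] >]]]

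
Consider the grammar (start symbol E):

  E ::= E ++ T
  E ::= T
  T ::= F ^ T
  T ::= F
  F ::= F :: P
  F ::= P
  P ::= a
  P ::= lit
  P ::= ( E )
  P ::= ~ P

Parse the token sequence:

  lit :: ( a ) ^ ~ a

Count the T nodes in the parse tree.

3

[E [T [F [F [P lit]] :: [P ( [E [T [F [P a]]]] )]] ^ [T [F [P ~ [P a]]]]]]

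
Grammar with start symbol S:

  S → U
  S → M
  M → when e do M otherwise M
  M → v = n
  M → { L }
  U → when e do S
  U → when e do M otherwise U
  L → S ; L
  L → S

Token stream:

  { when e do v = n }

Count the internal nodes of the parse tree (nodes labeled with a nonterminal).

[S [M { [L [S [U when e do [S [M v = n]]]]] }]]

7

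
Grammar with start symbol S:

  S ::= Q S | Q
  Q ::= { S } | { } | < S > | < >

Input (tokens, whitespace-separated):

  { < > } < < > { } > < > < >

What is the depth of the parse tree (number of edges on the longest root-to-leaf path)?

[S [Q { [S [Q < >]] }] [S [Q < [S [Q < >] [S [Q { }]]] >] [S [Q < >] [S [Q < >]]]]]

6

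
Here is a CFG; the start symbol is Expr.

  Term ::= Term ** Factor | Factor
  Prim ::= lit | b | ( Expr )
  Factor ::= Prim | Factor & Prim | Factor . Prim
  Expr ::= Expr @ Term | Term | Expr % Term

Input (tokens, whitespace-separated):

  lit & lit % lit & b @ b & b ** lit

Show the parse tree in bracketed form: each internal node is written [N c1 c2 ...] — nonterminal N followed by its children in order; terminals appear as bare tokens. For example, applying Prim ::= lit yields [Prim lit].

Expr
Expr @ Term
Expr % Term @ Term
Term % Term @ Term
Factor % Term @ Term
Factor & Prim % Term @ Term
Prim & Prim % Term @ Term
lit & Prim % Term @ Term
lit & lit % Term @ Term
lit & lit % Factor @ Term
lit & lit % Factor & Prim @ Term
lit & lit % Prim & Prim @ Term
lit & lit % lit & Prim @ Term
lit & lit % lit & b @ Term
lit & lit % lit & b @ Term ** Factor
lit & lit % lit & b @ Factor ** Factor
lit & lit % lit & b @ Factor & Prim ** Factor
lit & lit % lit & b @ Prim & Prim ** Factor
lit & lit % lit & b @ b & Prim ** Factor
lit & lit % lit & b @ b & b ** Factor
lit & lit % lit & b @ b & b ** Prim
lit & lit % lit & b @ b & b ** lit

[Expr [Expr [Expr [Term [Factor [Factor [Prim lit]] & [Prim lit]]]] % [Term [Factor [Factor [Prim lit]] & [Prim b]]]] @ [Term [Term [Factor [Factor [Prim b]] & [Prim b]]] ** [Factor [Prim lit]]]]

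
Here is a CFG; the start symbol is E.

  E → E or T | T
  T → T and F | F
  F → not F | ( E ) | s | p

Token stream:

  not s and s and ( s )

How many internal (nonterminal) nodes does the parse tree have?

[E [T [T [T [F not [F s]]] and [F s]] and [F ( [E [T [F s]]] )]]]

11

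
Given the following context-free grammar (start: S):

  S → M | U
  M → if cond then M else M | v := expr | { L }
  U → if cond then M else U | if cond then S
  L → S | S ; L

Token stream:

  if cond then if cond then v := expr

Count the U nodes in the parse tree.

[S [U if cond then [S [U if cond then [S [M v := expr]]]]]]

2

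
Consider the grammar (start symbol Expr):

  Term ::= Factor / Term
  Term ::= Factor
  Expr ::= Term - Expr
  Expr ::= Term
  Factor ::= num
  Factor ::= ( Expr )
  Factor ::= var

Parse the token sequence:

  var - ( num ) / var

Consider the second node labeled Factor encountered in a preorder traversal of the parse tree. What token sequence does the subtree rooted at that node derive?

[Expr [Term [Factor var]] - [Expr [Term [Factor ( [Expr [Term [Factor num]]] )] / [Term [Factor var]]]]]

( num )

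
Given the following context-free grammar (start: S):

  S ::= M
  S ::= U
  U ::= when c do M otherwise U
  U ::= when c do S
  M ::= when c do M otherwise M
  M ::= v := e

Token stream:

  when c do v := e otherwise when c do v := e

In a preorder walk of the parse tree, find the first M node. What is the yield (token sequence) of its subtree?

v := e

[S [U when c do [M v := e] otherwise [U when c do [S [M v := e]]]]]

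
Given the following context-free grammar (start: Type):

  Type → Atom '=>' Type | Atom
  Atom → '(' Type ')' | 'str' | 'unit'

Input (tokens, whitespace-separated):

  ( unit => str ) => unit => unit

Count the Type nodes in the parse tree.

5

[Type [Atom ( [Type [Atom unit] => [Type [Atom str]]] )] => [Type [Atom unit] => [Type [Atom unit]]]]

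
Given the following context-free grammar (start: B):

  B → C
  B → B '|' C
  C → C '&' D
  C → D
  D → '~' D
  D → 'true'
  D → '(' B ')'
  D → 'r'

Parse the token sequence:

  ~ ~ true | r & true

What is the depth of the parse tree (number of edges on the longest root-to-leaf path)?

[B [B [C [D ~ [D ~ [D true]]]]] | [C [C [D r]] & [D true]]]

6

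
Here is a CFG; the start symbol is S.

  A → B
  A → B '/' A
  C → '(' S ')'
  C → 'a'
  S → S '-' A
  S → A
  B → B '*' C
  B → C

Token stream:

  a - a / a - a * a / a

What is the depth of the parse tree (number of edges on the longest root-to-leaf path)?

6

[S [S [S [A [B [C a]]]] - [A [B [C a]] / [A [B [C a]]]]] - [A [B [B [C a]] * [C a]] / [A [B [C a]]]]]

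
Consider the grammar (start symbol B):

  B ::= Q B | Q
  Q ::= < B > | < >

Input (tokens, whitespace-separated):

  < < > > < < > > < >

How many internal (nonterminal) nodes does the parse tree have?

10

[B [Q < [B [Q < >]] >] [B [Q < [B [Q < >]] >] [B [Q < >]]]]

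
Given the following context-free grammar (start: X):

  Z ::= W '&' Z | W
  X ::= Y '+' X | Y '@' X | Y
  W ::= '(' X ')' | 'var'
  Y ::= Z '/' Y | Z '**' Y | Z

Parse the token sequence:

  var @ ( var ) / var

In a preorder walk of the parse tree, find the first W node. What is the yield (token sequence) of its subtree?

var

[X [Y [Z [W var]]] @ [X [Y [Z [W ( [X [Y [Z [W var]]]] )]] / [Y [Z [W var]]]]]]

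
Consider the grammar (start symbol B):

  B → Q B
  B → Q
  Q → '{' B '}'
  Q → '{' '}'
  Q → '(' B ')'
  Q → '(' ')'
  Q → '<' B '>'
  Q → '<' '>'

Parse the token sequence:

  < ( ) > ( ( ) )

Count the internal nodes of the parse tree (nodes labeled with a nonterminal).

[B [Q < [B [Q ( )]] >] [B [Q ( [B [Q ( )]] )]]]

8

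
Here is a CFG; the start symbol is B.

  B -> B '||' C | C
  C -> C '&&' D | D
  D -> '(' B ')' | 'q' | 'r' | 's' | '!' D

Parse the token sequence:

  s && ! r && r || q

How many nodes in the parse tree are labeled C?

[B [B [C [C [C [D s]] && [D ! [D r]]] && [D r]]] || [C [D q]]]

4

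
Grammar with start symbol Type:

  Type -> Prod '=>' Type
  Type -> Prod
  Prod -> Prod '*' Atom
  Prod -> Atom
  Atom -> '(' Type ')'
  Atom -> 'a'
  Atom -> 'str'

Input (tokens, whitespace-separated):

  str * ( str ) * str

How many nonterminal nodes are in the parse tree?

10

[Type [Prod [Prod [Prod [Atom str]] * [Atom ( [Type [Prod [Atom str]]] )]] * [Atom str]]]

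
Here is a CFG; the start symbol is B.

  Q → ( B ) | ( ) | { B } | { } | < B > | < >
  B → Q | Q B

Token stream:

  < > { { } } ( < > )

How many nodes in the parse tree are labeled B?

5

[B [Q < >] [B [Q { [B [Q { }]] }] [B [Q ( [B [Q < >]] )]]]]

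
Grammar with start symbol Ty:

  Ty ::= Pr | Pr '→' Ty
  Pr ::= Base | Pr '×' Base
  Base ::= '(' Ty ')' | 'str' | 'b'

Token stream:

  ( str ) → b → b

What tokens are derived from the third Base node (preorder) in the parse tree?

[Ty [Pr [Base ( [Ty [Pr [Base str]]] )]] → [Ty [Pr [Base b]] → [Ty [Pr [Base b]]]]]

b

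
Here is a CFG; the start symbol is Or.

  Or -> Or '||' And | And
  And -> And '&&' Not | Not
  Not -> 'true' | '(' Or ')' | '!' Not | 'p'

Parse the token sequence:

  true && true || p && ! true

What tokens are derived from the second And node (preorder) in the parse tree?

[Or [Or [And [And [Not true]] && [Not true]]] || [And [And [Not p]] && [Not ! [Not true]]]]

true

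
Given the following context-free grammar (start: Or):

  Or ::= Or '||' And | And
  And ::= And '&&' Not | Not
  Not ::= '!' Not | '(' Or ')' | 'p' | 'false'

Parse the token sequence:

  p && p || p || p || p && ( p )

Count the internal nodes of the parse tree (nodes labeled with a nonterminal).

19

[Or [Or [Or [Or [And [And [Not p]] && [Not p]]] || [And [Not p]]] || [And [Not p]]] || [And [And [Not p]] && [Not ( [Or [And [Not p]]] )]]]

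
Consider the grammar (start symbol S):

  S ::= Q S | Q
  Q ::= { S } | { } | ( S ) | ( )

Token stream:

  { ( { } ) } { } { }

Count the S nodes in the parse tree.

5

[S [Q { [S [Q ( [S [Q { }]] )]] }] [S [Q { }] [S [Q { }]]]]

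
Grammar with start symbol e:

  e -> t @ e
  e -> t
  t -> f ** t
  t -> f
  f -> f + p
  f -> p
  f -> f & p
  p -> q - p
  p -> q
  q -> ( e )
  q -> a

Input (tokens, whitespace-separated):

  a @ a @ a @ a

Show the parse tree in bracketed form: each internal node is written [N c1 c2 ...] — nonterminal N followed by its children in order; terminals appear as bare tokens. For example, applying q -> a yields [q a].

[e [t [f [p [q a]]]] @ [e [t [f [p [q a]]]] @ [e [t [f [p [q a]]]] @ [e [t [f [p [q a]]]]]]]]

e
t @ e
f @ e
p @ e
q @ e
a @ e
a @ t @ e
a @ f @ e
a @ p @ e
a @ q @ e
a @ a @ e
a @ a @ t @ e
a @ a @ f @ e
a @ a @ p @ e
a @ a @ q @ e
a @ a @ a @ e
a @ a @ a @ t
a @ a @ a @ f
a @ a @ a @ p
a @ a @ a @ q
a @ a @ a @ a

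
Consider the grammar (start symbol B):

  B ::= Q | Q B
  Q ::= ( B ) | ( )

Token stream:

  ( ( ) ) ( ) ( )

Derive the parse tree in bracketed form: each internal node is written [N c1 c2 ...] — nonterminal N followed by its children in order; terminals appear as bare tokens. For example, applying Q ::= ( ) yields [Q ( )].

B
Q B
( B ) B
( Q ) B
( ( ) ) B
( ( ) ) Q B
( ( ) ) ( ) B
( ( ) ) ( ) Q
( ( ) ) ( ) ( )

[B [Q ( [B [Q ( )]] )] [B [Q ( )] [B [Q ( )]]]]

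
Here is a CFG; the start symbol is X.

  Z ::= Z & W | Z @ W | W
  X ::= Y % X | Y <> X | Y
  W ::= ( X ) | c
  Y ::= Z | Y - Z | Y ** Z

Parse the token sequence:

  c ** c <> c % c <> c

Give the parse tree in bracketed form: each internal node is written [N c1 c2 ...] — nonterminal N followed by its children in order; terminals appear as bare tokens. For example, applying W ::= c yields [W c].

[X [Y [Y [Z [W c]]] ** [Z [W c]]] <> [X [Y [Z [W c]]] % [X [Y [Z [W c]]] <> [X [Y [Z [W c]]]]]]]

X
Y <> X
Y ** Z <> X
Z ** Z <> X
W ** Z <> X
c ** Z <> X
c ** W <> X
c ** c <> X
c ** c <> Y % X
c ** c <> Z % X
c ** c <> W % X
c ** c <> c % X
c ** c <> c % Y <> X
c ** c <> c % Z <> X
c ** c <> c % W <> X
c ** c <> c % c <> X
c ** c <> c % c <> Y
c ** c <> c % c <> Z
c ** c <> c % c <> W
c ** c <> c % c <> c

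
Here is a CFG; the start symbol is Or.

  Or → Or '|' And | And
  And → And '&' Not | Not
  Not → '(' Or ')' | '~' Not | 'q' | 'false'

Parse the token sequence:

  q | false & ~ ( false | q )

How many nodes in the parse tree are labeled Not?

[Or [Or [And [Not q]]] | [And [And [Not false]] & [Not ~ [Not ( [Or [Or [And [Not false]]] | [And [Not q]]] )]]]]

6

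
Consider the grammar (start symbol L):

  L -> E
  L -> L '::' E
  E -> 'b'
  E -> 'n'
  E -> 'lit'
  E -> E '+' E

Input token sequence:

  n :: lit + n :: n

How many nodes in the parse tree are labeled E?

5

[L [L [L [E n]] :: [E [E lit] + [E n]]] :: [E n]]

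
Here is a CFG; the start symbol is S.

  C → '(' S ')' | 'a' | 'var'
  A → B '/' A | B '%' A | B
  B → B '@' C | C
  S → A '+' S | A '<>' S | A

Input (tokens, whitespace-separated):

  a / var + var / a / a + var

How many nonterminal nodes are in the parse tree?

[S [A [B [C a]] / [A [B [C var]]]] + [S [A [B [C var]] / [A [B [C a]] / [A [B [C a]]]]] + [S [A [B [C var]]]]]]

21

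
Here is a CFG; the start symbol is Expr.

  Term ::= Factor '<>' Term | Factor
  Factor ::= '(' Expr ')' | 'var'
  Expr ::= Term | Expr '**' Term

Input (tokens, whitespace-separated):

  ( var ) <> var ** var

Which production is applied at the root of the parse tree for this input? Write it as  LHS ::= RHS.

Expr ::= Expr '**' Term

[Expr [Expr [Term [Factor ( [Expr [Term [Factor var]]] )] <> [Term [Factor var]]]] ** [Term [Factor var]]]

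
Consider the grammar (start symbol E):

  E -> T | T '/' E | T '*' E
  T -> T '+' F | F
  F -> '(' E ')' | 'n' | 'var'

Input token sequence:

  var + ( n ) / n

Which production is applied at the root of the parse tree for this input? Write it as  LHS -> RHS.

[E [T [T [F var]] + [F ( [E [T [F n]]] )]] / [E [T [F n]]]]

E -> T '/' E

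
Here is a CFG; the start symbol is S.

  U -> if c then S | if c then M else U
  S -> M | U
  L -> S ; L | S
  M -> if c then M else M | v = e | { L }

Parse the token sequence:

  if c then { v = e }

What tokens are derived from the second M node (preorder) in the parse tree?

[S [U if c then [S [M { [L [S [M v = e]]] }]]]]

v = e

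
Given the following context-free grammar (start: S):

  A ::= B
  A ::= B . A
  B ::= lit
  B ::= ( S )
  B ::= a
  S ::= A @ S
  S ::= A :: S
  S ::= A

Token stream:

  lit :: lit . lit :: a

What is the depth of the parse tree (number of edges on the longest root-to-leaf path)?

5

[S [A [B lit]] :: [S [A [B lit] . [A [B lit]]] :: [S [A [B a]]]]]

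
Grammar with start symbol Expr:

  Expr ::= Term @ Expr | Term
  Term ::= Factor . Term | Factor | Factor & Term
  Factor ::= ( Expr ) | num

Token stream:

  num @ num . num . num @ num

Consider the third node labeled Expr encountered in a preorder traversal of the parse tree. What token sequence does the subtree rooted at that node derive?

[Expr [Term [Factor num]] @ [Expr [Term [Factor num] . [Term [Factor num] . [Term [Factor num]]]] @ [Expr [Term [Factor num]]]]]

num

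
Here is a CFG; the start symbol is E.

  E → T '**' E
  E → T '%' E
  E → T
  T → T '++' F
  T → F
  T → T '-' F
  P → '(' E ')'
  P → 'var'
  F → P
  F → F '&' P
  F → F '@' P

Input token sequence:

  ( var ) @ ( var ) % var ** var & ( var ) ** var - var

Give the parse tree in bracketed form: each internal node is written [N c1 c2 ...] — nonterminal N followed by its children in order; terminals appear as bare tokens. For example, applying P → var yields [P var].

[E [T [F [F [P ( [E [T [F [P var]]]] )]] @ [P ( [E [T [F [P var]]]] )]]] % [E [T [F [P var]]] ** [E [T [F [F [P var]] & [P ( [E [T [F [P var]]]] )]]] ** [E [T [T [F [P var]]] - [F [P var]]]]]]]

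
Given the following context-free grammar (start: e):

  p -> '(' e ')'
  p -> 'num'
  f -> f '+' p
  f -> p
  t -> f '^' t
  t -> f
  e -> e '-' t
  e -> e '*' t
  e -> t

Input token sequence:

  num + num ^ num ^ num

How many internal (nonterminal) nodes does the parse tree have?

[e [t [f [f [p num]] + [p num]] ^ [t [f [p num]] ^ [t [f [p num]]]]]]

12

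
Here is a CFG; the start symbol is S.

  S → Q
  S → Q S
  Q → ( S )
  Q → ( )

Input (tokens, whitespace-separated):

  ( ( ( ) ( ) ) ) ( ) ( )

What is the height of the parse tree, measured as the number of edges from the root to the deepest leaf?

7

[S [Q ( [S [Q ( [S [Q ( )] [S [Q ( )]]] )]] )] [S [Q ( )] [S [Q ( )]]]]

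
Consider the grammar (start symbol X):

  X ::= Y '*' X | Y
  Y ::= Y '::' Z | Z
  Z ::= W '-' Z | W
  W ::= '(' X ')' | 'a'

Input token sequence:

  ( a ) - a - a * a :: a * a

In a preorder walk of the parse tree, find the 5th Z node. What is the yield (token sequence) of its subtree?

a

[X [Y [Z [W ( [X [Y [Z [W a]]]] )] - [Z [W a] - [Z [W a]]]]] * [X [Y [Y [Z [W a]]] :: [Z [W a]]] * [X [Y [Z [W a]]]]]]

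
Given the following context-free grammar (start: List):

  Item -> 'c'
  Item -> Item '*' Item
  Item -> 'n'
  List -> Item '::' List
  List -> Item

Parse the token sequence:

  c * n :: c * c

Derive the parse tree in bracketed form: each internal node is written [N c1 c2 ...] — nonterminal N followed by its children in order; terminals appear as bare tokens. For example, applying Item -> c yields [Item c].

[List [Item [Item c] * [Item n]] :: [List [Item [Item c] * [Item c]]]]

List
Item :: List
Item * Item :: List
c * Item :: List
c * n :: List
c * n :: Item
c * n :: Item * Item
c * n :: c * Item
c * n :: c * c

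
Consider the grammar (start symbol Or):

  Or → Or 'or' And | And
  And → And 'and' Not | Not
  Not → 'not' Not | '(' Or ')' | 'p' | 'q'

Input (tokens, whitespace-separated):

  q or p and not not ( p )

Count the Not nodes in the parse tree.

[Or [Or [And [Not q]]] or [And [And [Not p]] and [Not not [Not not [Not ( [Or [And [Not p]]] )]]]]]

6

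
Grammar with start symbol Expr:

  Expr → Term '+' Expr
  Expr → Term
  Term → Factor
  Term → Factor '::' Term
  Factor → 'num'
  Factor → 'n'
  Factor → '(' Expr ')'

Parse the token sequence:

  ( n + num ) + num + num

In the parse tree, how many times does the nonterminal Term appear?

[Expr [Term [Factor ( [Expr [Term [Factor n]] + [Expr [Term [Factor num]]]] )]] + [Expr [Term [Factor num]] + [Expr [Term [Factor num]]]]]

5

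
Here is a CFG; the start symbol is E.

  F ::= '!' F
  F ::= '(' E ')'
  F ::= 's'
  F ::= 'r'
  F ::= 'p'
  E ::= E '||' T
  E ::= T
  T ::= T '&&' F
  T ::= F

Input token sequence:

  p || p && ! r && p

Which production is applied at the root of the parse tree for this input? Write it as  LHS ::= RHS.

E ::= E '||' T

[E [E [T [F p]]] || [T [T [T [F p]] && [F ! [F r]]] && [F p]]]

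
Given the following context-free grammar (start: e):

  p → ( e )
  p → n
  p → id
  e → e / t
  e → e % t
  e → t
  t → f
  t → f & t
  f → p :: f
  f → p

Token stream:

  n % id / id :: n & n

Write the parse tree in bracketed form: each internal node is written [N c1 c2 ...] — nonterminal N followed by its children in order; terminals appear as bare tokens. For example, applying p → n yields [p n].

[e [e [e [t [f [p n]]]] % [t [f [p id]]]] / [t [f [p id] :: [f [p n]]] & [t [f [p n]]]]]

e
e / t
e % t / t
t % t / t
f % t / t
p % t / t
n % t / t
n % f / t
n % p / t
n % id / t
n % id / f & t
n % id / p :: f & t
n % id / id :: f & t
n % id / id :: p & t
n % id / id :: n & t
n % id / id :: n & f
n % id / id :: n & p
n % id / id :: n & n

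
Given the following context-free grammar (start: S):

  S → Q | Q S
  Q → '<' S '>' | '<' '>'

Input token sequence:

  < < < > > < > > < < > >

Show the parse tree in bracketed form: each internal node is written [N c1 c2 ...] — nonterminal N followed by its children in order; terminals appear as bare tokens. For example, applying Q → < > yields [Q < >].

[S [Q < [S [Q < [S [Q < >]] >] [S [Q < >]]] >] [S [Q < [S [Q < >]] >]]]

S
Q S
< S > S
< Q S > S
< < S > S > S
< < Q > S > S
< < < > > S > S
< < < > > Q > S
< < < > > < > > S
< < < > > < > > Q
< < < > > < > > < S >
< < < > > < > > < Q >
< < < > > < > > < < > >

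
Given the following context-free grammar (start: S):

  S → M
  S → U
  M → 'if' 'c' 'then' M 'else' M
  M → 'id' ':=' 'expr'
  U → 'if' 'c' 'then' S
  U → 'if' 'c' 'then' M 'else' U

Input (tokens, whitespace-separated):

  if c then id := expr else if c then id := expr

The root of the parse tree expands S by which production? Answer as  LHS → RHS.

S → U

[S [U if c then [M id := expr] else [U if c then [S [M id := expr]]]]]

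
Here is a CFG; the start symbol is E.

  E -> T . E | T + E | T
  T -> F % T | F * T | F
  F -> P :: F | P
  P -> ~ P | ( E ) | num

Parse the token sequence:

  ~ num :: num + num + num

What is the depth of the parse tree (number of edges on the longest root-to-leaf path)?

6

[E [T [F [P ~ [P num]] :: [F [P num]]]] + [E [T [F [P num]]] + [E [T [F [P num]]]]]]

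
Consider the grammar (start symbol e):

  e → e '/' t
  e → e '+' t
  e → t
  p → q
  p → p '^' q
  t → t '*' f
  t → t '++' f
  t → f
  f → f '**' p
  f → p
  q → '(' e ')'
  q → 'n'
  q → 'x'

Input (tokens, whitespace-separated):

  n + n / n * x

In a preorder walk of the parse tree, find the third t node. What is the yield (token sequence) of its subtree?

[e [e [e [t [f [p [q n]]]]] + [t [f [p [q n]]]]] / [t [t [f [p [q n]]]] * [f [p [q x]]]]]

n * x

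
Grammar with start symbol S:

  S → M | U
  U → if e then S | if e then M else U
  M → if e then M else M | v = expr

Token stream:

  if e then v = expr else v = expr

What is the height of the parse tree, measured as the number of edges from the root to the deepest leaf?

3

[S [M if e then [M v = expr] else [M v = expr]]]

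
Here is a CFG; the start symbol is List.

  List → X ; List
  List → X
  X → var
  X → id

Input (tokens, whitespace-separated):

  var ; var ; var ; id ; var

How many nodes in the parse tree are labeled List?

[List [X var] ; [List [X var] ; [List [X var] ; [List [X id] ; [List [X var]]]]]]

5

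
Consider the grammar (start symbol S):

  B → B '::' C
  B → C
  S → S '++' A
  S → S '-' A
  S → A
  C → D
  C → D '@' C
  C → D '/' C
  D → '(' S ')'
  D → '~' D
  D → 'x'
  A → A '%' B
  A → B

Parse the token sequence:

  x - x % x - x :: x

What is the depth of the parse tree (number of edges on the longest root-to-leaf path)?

[S [S [S [A [B [C [D x]]]]] - [A [A [B [C [D x]]]] % [B [C [D x]]]]] - [A [B [B [C [D x]]] :: [C [D x]]]]]

7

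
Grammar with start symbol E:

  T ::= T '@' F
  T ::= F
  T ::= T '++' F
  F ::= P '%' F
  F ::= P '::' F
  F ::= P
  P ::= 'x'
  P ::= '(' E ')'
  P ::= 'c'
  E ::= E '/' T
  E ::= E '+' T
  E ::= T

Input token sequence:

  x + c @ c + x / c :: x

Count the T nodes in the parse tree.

5

[E [E [E [E [T [F [P x]]]] + [T [T [F [P c]]] @ [F [P c]]]] + [T [F [P x]]]] / [T [F [P c] :: [F [P x]]]]]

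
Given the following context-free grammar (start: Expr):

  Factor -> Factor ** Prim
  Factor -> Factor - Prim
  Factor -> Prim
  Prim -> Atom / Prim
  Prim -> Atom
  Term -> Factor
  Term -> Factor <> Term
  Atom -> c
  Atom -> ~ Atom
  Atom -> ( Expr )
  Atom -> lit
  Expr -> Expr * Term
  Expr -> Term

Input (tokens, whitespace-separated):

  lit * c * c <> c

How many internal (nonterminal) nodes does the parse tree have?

[Expr [Expr [Expr [Term [Factor [Prim [Atom lit]]]]] * [Term [Factor [Prim [Atom c]]]]] * [Term [Factor [Prim [Atom c]]] <> [Term [Factor [Prim [Atom c]]]]]]

19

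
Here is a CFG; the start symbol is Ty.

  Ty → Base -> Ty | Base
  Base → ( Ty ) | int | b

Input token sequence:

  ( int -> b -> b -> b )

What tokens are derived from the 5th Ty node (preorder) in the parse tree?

[Ty [Base ( [Ty [Base int] -> [Ty [Base b] -> [Ty [Base b] -> [Ty [Base b]]]]] )]]

b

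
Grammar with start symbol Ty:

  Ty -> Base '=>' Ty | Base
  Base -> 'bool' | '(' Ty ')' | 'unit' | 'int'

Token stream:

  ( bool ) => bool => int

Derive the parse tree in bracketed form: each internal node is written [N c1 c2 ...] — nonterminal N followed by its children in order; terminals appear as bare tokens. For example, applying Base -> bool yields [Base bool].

Ty
Base => Ty
( Ty ) => Ty
( Base ) => Ty
( bool ) => Ty
( bool ) => Base => Ty
( bool ) => bool => Ty
( bool ) => bool => Base
( bool ) => bool => int

[Ty [Base ( [Ty [Base bool]] )] => [Ty [Base bool] => [Ty [Base int]]]]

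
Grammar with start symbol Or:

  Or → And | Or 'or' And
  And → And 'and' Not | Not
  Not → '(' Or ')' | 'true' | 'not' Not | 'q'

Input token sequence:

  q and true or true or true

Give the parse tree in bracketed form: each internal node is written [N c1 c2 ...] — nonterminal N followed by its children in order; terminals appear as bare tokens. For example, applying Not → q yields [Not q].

Or
Or or And
Or or And or And
And or And or And
And and Not or And or And
Not and Not or And or And
q and Not or And or And
q and true or And or And
q and true or Not or And
q and true or true or And
q and true or true or Not
q and true or true or true

[Or [Or [Or [And [And [Not q]] and [Not true]]] or [And [Not true]]] or [And [Not true]]]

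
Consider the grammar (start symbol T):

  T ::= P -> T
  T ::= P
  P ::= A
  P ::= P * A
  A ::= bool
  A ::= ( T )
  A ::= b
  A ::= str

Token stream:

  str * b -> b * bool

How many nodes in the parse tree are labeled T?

2

[T [P [P [A str]] * [A b]] -> [T [P [P [A b]] * [A bool]]]]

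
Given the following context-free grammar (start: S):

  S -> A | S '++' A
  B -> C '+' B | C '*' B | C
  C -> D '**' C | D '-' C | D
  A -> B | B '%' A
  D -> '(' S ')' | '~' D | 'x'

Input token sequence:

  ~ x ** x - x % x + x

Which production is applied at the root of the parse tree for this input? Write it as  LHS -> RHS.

S -> A

[S [A [B [C [D ~ [D x]] ** [C [D x] - [C [D x]]]]] % [A [B [C [D x]] + [B [C [D x]]]]]]]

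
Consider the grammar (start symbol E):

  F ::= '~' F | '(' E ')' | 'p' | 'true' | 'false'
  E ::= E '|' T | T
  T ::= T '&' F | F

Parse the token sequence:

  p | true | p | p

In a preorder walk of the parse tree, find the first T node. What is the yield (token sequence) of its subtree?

[E [E [E [E [T [F p]]] | [T [F true]]] | [T [F p]]] | [T [F p]]]

p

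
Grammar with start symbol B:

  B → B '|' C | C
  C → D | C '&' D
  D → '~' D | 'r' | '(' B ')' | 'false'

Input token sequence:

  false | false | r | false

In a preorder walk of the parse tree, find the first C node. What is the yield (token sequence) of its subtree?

[B [B [B [B [C [D false]]] | [C [D false]]] | [C [D r]]] | [C [D false]]]

false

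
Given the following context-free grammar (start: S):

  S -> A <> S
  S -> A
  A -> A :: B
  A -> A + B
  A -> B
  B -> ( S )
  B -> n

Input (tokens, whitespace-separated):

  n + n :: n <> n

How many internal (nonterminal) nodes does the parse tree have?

[S [A [A [A [B n]] + [B n]] :: [B n]] <> [S [A [B n]]]]

10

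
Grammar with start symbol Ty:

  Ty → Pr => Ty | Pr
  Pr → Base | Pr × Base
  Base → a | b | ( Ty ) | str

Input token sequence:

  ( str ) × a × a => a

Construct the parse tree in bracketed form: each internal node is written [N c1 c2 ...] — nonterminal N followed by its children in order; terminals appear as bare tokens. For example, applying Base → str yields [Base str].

Ty
Pr => Ty
Pr × Base => Ty
Pr × Base × Base => Ty
Base × Base × Base => Ty
( Ty ) × Base × Base => Ty
( Pr ) × Base × Base => Ty
( Base ) × Base × Base => Ty
( str ) × Base × Base => Ty
( str ) × a × Base => Ty
( str ) × a × a => Ty
( str ) × a × a => Pr
( str ) × a × a => Base
( str ) × a × a => a

[Ty [Pr [Pr [Pr [Base ( [Ty [Pr [Base str]]] )]] × [Base a]] × [Base a]] => [Ty [Pr [Base a]]]]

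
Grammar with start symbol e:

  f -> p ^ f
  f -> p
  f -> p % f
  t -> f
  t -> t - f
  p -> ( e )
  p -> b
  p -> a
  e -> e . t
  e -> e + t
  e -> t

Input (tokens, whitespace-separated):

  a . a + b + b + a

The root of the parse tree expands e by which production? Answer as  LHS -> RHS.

[e [e [e [e [e [t [f [p a]]]] . [t [f [p a]]]] + [t [f [p b]]]] + [t [f [p b]]]] + [t [f [p a]]]]

e -> e + t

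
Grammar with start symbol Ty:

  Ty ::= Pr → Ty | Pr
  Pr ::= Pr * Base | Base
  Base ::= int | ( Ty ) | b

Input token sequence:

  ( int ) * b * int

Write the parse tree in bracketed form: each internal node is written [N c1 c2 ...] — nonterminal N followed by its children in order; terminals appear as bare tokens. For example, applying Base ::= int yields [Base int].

[Ty [Pr [Pr [Pr [Base ( [Ty [Pr [Base int]]] )]] * [Base b]] * [Base int]]]

Ty
Pr
Pr * Base
Pr * Base * Base
Base * Base * Base
( Ty ) * Base * Base
( Pr ) * Base * Base
( Base ) * Base * Base
( int ) * Base * Base
( int ) * b * Base
( int ) * b * int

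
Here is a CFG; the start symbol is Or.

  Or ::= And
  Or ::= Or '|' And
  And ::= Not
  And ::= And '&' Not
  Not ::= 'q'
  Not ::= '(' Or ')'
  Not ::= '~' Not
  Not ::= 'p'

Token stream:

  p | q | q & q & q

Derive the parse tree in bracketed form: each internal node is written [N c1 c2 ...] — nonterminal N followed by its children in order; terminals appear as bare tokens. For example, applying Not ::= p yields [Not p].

Or
Or | And
Or | And | And
And | And | And
Not | And | And
p | And | And
p | Not | And
p | q | And
p | q | And & Not
p | q | And & Not & Not
p | q | Not & Not & Not
p | q | q & Not & Not
p | q | q & q & Not
p | q | q & q & q

[Or [Or [Or [And [Not p]]] | [And [Not q]]] | [And [And [And [Not q]] & [Not q]] & [Not q]]]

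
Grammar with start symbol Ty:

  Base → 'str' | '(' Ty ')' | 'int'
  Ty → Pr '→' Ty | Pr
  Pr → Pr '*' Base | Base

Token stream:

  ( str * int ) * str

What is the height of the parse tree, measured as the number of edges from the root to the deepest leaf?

[Ty [Pr [Pr [Base ( [Ty [Pr [Pr [Base str]] * [Base int]]] )]] * [Base str]]]

8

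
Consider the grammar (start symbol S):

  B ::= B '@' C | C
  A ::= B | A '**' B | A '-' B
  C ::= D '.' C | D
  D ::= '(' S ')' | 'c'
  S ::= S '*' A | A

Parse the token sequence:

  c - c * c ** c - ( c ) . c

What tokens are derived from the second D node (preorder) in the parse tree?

[S [S [A [A [B [C [D c]]]] - [B [C [D c]]]]] * [A [A [A [B [C [D c]]]] ** [B [C [D c]]]] - [B [C [D ( [S [A [B [C [D c]]]]] )] . [C [D c]]]]]]

c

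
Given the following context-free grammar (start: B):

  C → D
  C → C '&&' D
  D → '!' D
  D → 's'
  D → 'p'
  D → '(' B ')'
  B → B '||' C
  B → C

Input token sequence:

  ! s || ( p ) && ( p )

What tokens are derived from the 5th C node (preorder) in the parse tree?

[B [B [C [D ! [D s]]]] || [C [C [D ( [B [C [D p]]] )]] && [D ( [B [C [D p]]] )]]]

p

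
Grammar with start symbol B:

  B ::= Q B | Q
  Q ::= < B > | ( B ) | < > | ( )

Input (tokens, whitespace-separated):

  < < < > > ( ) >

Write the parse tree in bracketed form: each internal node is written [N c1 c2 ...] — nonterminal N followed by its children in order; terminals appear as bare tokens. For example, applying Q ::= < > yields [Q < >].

[B [Q < [B [Q < [B [Q < >]] >] [B [Q ( )]]] >]]

B
Q
< B >
< Q B >
< < B > B >
< < Q > B >
< < < > > B >
< < < > > Q >
< < < > > ( ) >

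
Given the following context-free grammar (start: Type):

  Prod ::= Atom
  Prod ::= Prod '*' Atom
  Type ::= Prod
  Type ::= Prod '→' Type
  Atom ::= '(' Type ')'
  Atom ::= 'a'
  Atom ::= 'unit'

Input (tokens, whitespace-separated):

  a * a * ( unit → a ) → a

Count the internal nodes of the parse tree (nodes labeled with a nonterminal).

[Type [Prod [Prod [Prod [Atom a]] * [Atom a]] * [Atom ( [Type [Prod [Atom unit]] → [Type [Prod [Atom a]]]] )]] → [Type [Prod [Atom a]]]]

16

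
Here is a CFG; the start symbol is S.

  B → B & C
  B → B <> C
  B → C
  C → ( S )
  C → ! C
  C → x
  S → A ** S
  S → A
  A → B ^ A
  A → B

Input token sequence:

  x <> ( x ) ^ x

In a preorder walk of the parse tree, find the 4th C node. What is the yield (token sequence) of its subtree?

x

[S [A [B [B [C x]] <> [C ( [S [A [B [C x]]]] )]] ^ [A [B [C x]]]]]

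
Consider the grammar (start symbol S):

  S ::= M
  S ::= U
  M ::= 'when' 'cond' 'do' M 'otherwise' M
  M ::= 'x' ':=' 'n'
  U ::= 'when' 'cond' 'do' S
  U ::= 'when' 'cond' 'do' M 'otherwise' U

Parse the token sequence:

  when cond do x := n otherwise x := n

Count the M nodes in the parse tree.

[S [M when cond do [M x := n] otherwise [M x := n]]]

3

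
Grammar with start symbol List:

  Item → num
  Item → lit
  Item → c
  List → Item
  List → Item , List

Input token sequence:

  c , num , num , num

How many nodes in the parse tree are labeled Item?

4

[List [Item c] , [List [Item num] , [List [Item num] , [List [Item num]]]]]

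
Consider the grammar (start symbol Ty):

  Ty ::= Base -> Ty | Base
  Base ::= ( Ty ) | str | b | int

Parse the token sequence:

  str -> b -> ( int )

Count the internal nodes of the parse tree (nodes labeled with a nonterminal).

[Ty [Base str] -> [Ty [Base b] -> [Ty [Base ( [Ty [Base int]] )]]]]

8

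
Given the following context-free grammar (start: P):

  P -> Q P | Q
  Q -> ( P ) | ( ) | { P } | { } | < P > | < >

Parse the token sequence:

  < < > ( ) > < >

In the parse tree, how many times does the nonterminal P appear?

4

[P [Q < [P [Q < >] [P [Q ( )]]] >] [P [Q < >]]]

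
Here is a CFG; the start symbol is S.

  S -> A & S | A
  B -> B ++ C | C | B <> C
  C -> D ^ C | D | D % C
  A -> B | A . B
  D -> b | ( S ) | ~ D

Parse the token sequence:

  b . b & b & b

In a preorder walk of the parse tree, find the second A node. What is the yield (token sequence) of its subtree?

[S [A [A [B [C [D b]]]] . [B [C [D b]]]] & [S [A [B [C [D b]]]] & [S [A [B [C [D b]]]]]]]

b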